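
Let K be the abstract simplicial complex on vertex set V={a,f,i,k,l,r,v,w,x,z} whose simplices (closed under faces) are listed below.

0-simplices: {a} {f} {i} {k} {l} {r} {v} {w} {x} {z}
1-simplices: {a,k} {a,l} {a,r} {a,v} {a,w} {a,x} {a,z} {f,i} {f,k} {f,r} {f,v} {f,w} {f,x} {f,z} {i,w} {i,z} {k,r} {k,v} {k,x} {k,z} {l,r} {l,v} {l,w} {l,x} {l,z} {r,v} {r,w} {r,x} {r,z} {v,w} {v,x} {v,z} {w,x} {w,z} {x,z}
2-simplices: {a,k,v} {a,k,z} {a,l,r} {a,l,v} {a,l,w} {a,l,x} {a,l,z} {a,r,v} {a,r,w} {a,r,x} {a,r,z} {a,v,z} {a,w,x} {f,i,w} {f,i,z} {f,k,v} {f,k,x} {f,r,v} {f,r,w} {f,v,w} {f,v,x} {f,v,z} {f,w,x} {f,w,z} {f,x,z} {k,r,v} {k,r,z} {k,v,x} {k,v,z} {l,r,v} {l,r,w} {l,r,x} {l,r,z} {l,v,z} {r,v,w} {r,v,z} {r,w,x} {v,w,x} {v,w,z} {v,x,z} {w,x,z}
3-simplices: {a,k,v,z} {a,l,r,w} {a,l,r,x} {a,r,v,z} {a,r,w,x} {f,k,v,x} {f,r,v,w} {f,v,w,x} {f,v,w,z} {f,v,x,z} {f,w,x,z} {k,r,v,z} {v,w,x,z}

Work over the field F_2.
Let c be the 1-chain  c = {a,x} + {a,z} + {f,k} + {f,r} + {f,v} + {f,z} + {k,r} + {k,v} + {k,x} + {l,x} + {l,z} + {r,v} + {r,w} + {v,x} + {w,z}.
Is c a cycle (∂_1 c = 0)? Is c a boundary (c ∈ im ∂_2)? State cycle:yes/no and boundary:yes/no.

cycle:yes boundary:yes

n_0=10 n_1=35 n_2=41 n_3=13  [Z2]
∂1: piv[ak,al,ar,av,aw,ax,az,fi,fk] rk=9  ker:fr,fv,fw,fx,fz,iw,iz,kr,kv,kx,kz,lr,lv,lw,lx,lz,rv,rw,rx,rz,vw,vx,vz,wx,wz,xz
∂2: piv[akv,akz,alr,alv,alw,alx,alz,arv,arw,arx,arz,avz,awx,fiw,fiz,fkv,fkx,frv,frw,fvw,fvx,fvz,fwx,fwz,fxz,krv] rk=26  ker:krz,kvx,kvz,lrv,lrw,lrx,lrz,lvz,rvw,rvz,rwx,vwx,vwz,vxz,wxz
∂3: piv[akvz,alrw,alrx,arvz,arwx,fkvx,frvw,fvwx,fvwz,fvxz,fwxz,krvz] rk=12  ker:vwxz
∂1c = 0
c vs im∂2: reduces to 0 ⇒ boundary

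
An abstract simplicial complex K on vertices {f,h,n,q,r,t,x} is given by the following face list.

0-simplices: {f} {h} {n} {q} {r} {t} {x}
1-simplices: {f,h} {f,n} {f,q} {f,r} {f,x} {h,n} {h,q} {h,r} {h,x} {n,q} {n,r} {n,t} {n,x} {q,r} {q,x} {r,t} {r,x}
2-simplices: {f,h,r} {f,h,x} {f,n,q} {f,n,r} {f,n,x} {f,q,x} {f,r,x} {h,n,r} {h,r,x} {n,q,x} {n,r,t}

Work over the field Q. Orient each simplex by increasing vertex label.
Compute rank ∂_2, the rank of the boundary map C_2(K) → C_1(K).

n_0=7 n_1=17 n_2=11  [Q]
∂1: piv[fh,fn,fq,fr,fx,nt] rk=6  ker:hn,hq,hr,hx,nq,nr,nx,qr,qx,rt,rx
∂2: piv[fhr,fhx,fnq,fnr,fnx,fqx,frx,hnr,nrt] rk=9  ker:hrx,nqx
rk∂_2=9

rank∂_2=9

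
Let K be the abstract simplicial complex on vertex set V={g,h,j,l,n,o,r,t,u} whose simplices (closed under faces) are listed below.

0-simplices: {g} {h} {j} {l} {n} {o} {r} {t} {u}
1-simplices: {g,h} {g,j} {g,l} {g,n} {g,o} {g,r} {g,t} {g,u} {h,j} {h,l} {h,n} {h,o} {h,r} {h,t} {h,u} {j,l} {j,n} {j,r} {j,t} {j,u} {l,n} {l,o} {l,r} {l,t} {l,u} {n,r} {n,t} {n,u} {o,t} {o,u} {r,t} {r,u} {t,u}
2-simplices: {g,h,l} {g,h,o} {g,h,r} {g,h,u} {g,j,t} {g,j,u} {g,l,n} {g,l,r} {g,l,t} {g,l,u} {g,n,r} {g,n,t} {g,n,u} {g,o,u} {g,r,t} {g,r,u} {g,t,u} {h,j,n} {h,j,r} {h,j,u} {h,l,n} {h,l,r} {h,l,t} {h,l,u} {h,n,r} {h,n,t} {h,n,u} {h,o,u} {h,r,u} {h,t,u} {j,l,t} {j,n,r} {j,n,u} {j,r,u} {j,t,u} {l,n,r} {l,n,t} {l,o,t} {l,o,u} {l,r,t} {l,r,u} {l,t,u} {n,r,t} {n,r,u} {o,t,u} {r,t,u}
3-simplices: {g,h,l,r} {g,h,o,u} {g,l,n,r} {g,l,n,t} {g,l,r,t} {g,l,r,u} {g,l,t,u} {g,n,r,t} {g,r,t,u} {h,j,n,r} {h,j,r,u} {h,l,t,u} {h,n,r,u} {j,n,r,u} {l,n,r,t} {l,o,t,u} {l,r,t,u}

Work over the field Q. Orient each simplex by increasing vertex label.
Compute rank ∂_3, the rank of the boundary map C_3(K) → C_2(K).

n_0=9 n_1=33 n_2=46 n_3=17  [Q]
∂1: piv[gh,gj,gl,gn,go,gr,gt,gu] rk=8  ker:hj,hl,hn,ho,hr,ht,hu,jl,jn,jr,jt,ju,ln,lo,lr,lt,lu,nr,nt,nu,ot,ou,rt,ru,tu
∂2: piv[ghl,gho,ghr,ghu,gjt,gju,gln,glr,glt,glu,gnr,gnt,gnu,gou,grt,gru,gtu,hjn,hjr,hju,hln,hlt,jlt,lot,lou] rk=25  ker:hlr,hlu,hnr,hnt,hnu,hou,hru,htu,jnr,jnu,jru,jtu,lnr,lnt,lrt,lru,ltu,nrt,nru,otu,rtu
∂3: piv[ghlr,ghou,glnr,glnt,glrt,glru,gltu,gnrt,grtu,hjnr,hjru,hltu,hnru,jnru,lotu] rk=15  ker:lnrt,lrtu
rk∂_3=15

rank∂_3=15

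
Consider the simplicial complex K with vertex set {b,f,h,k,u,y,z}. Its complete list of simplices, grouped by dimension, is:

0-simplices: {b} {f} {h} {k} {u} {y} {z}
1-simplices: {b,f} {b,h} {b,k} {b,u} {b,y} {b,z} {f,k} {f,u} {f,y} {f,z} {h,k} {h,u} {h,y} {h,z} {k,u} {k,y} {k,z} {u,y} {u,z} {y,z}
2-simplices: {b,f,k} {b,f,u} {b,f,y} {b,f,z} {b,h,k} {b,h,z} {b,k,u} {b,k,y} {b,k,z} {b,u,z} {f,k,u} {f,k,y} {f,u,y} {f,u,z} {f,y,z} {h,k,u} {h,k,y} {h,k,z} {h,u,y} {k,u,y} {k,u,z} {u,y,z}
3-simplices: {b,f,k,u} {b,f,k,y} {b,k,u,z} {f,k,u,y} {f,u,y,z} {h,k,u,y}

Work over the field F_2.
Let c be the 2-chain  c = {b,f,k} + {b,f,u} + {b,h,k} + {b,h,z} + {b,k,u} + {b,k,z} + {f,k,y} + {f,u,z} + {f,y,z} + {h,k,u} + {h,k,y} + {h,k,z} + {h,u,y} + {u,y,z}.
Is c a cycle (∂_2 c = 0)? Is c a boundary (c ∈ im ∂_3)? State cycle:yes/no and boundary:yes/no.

cycle:yes boundary:no

n_0=7 n_1=20 n_2=22 n_3=6  [Z2]
∂1: piv[bf,bh,bk,bu,by,bz] rk=6  ker:fk,fu,fy,fz,hk,hu,hy,hz,ku,ky,kz,uy,uz,yz
∂2: piv[bfk,bfu,bfy,bfz,bhk,bhz,bku,bky,bkz,buz,fuy,fyz,hku,hky] rk=14  ker:fku,fky,fuz,hkz,huy,kuy,kuz,uyz
∂3: piv[bfku,bfky,bkuz,fkuy,fuyz,hkuy] rk=6
∂2c = 0
c vs im∂3: residual ≠ 0 ⇒ not boundary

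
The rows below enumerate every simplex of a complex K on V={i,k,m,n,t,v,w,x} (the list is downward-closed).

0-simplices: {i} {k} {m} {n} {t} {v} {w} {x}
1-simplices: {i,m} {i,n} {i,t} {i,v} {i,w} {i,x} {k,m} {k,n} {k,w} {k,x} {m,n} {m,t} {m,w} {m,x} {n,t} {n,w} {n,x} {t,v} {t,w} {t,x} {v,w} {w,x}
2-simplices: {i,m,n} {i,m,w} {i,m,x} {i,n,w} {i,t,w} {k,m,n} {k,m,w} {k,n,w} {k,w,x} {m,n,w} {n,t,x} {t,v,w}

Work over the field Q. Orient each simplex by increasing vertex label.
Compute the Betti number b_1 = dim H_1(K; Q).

n_0=8 n_1=22 n_2=12  [Q]
∂1: piv[im,in,it,iv,iw,ix,km] rk=7  ker:kn,kw,kx,mn,mt,mw,mx,nt,nw,nx,tv,tw,tx,vw,wx
∂2: piv[imn,imw,imx,inw,itw,kmn,kmw,kwx,ntx,tvw] rk=10  ker:knw,mnw
b_1=(22−7)−10=5

b_1=5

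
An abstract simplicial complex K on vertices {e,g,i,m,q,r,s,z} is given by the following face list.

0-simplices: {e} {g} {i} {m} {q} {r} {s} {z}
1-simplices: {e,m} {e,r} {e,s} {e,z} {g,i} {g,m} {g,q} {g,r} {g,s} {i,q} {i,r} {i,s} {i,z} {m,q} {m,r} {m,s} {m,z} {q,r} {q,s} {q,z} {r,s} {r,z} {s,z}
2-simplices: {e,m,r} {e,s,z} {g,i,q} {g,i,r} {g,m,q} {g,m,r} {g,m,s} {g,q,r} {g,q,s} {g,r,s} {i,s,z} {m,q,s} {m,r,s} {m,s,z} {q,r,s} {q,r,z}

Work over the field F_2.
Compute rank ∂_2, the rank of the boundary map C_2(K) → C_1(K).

rank∂_2=13

n_0=8 n_1=23 n_2=16  [Z2]
∂1: piv[em,er,es,ez,gi,gm,gq] rk=7  ker:gr,gs,iq,ir,is,iz,mq,mr,ms,mz,qr,qs,qz,rs,rz,sz
∂2: piv[emr,esz,giq,gir,gmq,gmr,gms,gqr,gqs,grs,isz,msz,qrz] rk=13  ker:mqs,mrs,qrs
rk∂_2=13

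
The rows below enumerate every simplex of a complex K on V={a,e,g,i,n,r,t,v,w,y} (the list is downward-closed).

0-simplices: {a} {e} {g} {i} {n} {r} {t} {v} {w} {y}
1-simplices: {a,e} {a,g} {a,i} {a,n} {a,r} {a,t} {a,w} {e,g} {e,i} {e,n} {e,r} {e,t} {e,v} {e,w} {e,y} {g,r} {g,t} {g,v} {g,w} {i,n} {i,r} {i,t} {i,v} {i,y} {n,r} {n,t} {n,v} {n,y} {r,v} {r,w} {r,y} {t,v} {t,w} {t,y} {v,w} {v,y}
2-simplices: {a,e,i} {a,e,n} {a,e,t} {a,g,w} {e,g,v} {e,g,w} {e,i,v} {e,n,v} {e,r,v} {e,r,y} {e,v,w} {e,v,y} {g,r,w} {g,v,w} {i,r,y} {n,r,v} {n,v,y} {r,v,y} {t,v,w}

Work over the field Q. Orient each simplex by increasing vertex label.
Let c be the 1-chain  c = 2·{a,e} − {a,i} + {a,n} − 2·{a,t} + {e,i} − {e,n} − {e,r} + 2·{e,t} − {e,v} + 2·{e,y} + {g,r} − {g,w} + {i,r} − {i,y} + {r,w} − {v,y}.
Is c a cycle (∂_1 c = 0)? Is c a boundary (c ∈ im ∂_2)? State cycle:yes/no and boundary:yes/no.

cycle:yes boundary:yes

n_0=10 n_1=36 n_2=19  [Q]
∂1: piv[ae,ag,ai,an,ar,at,aw,ev,ey] rk=9  ker:eg,ei,en,er,et,ew,gr,gt,gv,gw,in,ir,it,iv,iy,nr,nt,nv,ny,rv,rw,ry,tv,tw,ty,vw,vy
∂2: piv[aei,aen,aet,agw,egv,egw,eiv,env,erv,ery,evw,evy,grw,iry,nrv,nvy,tvw] rk=17  ker:gvw,rvy
∂1c = 0
c vs im∂2: reduces to 0 ⇒ boundary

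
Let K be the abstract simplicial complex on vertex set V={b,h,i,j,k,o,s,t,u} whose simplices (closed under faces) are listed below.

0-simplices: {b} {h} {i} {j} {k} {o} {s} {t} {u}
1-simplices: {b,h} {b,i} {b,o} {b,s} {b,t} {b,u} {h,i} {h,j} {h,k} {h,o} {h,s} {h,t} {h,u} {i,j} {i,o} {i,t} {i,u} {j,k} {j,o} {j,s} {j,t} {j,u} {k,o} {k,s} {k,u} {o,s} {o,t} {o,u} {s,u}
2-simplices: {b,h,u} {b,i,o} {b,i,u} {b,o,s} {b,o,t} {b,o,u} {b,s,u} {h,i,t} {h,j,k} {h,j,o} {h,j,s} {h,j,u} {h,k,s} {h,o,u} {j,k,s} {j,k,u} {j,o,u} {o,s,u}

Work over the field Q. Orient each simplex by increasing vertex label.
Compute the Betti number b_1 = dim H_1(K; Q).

b_1=6

n_0=9 n_1=29 n_2=18  [Q]
∂1: piv[bh,bi,bo,bs,bt,bu,hj,hk] rk=8  ker:hi,ho,hs,ht,hu,ij,io,it,iu,jk,jo,js,jt,ju,ko,ks,ku,os,ot,ou,su
∂2: piv[bhu,bio,biu,bos,bot,bou,bsu,hit,hjk,hjo,hjs,hju,hks,hou,jku] rk=15  ker:jks,jou,osu
b_1=(29−8)−15=6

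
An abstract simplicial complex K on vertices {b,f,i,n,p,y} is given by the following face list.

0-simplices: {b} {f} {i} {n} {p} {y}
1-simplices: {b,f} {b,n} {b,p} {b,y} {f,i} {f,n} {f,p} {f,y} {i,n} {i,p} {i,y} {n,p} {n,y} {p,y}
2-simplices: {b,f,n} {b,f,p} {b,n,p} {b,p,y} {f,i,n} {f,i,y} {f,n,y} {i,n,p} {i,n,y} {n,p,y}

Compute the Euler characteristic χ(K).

n_0=6 n_1=14 n_2=10
χ=+6−14+10=2

χ(K)=2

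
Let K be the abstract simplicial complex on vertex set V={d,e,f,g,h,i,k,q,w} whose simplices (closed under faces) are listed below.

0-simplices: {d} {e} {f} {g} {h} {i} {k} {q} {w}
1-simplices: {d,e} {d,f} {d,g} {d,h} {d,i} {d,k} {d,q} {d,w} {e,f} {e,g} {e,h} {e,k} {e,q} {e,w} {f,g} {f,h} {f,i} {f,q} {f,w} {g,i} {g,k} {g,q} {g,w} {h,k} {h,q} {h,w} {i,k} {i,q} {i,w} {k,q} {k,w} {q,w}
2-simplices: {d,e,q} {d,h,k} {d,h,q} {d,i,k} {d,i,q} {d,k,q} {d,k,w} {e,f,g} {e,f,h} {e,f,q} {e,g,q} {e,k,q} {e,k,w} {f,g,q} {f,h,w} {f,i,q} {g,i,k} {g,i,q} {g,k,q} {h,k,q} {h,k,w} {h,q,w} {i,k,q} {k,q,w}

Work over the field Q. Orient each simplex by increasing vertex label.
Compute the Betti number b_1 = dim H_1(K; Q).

b_1=5

n_0=9 n_1=32 n_2=24  [Q]
∂1: piv[de,df,dg,dh,di,dk,dq,dw] rk=8  ker:ef,eg,eh,ek,eq,ew,fg,fh,fi,fq,fw,gi,gk,gq,gw,hk,hq,hw,ik,iq,iw,kq,kw,qw
∂2: piv[deq,dhk,dhq,dik,diq,dkq,dkw,efg,efh,efq,egq,ekq,ekw,fhw,fiq,gik,giq,hkw,hqw] rk=19  ker:fgq,gkq,hkq,ikq,kqw
b_1=(32−8)−19=5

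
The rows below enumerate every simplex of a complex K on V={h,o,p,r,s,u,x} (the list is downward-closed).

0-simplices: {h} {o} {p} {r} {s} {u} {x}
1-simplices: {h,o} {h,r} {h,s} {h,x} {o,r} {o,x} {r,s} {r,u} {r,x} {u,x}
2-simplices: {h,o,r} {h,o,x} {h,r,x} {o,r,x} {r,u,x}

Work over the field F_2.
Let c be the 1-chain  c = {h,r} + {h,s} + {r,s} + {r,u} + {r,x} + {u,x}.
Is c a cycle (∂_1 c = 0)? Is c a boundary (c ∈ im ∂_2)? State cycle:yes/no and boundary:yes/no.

n_0=7 n_1=10 n_2=5  [Z2]
∂1: piv[ho,hr,hs,hx,ru] rk=5  ker:or,ox,rs,rx,ux
∂2: piv[hor,hox,hrx,rux] rk=4  ker:orx
∂1c = 0
c vs im∂2: residual ≠ 0 ⇒ not boundary

cycle:yes boundary:no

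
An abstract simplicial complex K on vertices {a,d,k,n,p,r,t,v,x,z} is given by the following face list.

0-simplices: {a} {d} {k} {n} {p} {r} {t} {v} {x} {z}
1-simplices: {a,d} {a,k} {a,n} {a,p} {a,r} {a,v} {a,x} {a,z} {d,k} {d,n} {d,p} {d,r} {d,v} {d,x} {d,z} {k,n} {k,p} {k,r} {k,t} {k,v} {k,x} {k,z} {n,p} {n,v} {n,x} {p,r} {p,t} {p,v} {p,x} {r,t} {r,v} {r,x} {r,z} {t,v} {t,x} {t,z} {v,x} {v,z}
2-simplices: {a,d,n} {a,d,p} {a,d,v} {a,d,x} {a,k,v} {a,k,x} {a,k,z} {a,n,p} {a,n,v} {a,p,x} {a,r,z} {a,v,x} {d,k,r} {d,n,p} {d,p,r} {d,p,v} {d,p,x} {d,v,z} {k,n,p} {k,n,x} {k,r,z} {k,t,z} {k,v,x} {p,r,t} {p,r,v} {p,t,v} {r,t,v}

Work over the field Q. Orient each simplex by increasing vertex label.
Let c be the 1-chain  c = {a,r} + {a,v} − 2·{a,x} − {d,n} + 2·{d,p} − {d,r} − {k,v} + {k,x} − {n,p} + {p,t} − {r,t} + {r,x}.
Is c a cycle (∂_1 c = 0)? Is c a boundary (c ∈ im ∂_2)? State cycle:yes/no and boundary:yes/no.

n_0=10 n_1=38 n_2=27  [Q]
∂1: piv[ad,ak,an,ap,ar,av,ax,az,kt] rk=9  ker:dk,dn,dp,dr,dv,dx,dz,kn,kp,kr,kv,kx,kz,np,nv,nx,pr,pt,pv,px,rt,rv,rx,rz,tv,tx,tz,vx,vz
∂2: piv[adn,adp,adv,adx,akv,akx,akz,anp,anv,apx,arz,avx,dkr,dpr,dpv,dvz,knp,knx,krz,ktz,prt,prv,ptv] rk=23  ker:dnp,dpx,kvx,rtv
∂1c = 0
c vs im∂2: residual ≠ 0 ⇒ not boundary

cycle:yes boundary:no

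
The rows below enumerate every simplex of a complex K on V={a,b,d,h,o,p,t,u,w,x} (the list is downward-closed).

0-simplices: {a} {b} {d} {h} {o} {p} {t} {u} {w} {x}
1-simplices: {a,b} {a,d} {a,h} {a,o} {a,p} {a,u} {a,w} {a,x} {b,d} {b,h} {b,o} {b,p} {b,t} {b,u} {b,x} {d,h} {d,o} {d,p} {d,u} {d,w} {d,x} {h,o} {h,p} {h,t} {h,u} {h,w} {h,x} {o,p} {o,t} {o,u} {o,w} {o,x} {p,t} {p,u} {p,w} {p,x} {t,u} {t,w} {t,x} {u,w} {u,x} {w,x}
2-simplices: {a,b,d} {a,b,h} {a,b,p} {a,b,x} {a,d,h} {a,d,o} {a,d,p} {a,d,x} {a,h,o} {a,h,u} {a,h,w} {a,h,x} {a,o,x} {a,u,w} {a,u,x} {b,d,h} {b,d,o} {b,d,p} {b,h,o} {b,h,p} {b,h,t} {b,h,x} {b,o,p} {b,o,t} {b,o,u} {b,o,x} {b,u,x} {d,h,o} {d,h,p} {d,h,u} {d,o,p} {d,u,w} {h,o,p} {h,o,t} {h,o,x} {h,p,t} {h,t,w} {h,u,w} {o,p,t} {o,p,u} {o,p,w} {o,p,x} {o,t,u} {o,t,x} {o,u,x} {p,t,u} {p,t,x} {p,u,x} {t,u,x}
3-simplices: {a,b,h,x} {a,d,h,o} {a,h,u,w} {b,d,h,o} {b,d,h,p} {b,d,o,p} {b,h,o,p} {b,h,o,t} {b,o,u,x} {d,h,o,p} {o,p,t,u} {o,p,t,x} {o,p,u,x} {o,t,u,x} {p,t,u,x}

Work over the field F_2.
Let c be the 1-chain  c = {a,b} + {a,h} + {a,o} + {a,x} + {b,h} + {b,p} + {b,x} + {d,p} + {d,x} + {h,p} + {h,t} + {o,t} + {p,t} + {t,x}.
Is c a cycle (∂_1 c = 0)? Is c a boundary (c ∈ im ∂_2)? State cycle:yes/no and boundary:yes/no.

n_0=10 n_1=42 n_2=49 n_3=15  [Z2]
∂1: piv[ab,ad,ah,ao,ap,au,aw,ax,bt] rk=9  ker:bd,bh,bo,bp,bu,bx,dh,do,dp,du,dw,dx,ho,hp,ht,hu,hw,hx,op,ot,ou,ow,ox,pt,pu,pw,px,tu,tw,tx,uw,ux,wx
∂2: piv[abd,abh,abp,abx,adh,ado,adp,adx,aho,ahu,ahw,ahx,aox,auw,aux,bdo,bhp,bht,bop,bot,bou,bux,dhu,duw,hpt,htw,opu,opw,opx,otu,otx] rk=31  ker:bdh,bdp,bho,bhx,box,dho,dhp,dop,hop,hot,hox,huw,opt,oux,ptu,ptx,pux,tux
∂3: piv[abhx,adho,ahuw,bdho,bdhp,bdop,bhop,bhot,boux,optu,optx,opux,otux] rk=13  ker:dhop,ptux
∂1c = 0
c vs im∂2: reduces to 0 ⇒ boundary

cycle:yes boundary:yes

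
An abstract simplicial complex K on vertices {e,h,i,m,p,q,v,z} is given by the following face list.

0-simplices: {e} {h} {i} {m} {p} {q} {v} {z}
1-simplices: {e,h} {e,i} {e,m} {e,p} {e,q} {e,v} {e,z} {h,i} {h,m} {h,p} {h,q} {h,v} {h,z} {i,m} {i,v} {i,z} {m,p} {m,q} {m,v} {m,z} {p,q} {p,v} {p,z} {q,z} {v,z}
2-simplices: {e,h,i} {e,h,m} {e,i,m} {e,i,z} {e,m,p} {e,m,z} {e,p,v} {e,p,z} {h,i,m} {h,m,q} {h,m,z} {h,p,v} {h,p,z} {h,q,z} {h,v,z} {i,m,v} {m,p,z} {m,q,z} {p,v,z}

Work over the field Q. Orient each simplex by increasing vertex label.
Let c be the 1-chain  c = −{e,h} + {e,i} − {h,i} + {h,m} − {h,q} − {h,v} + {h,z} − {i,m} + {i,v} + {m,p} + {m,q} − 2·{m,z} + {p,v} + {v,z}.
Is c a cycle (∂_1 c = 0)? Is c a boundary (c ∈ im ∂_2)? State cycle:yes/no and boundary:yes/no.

cycle:yes boundary:no

n_0=8 n_1=25 n_2=19  [Q]
∂1: piv[eh,ei,em,ep,eq,ev,ez] rk=7  ker:hi,hm,hp,hq,hv,hz,im,iv,iz,mp,mq,mv,mz,pq,pv,pz,qz,vz
∂2: piv[ehi,ehm,eim,eiz,emp,emz,epv,epz,hmq,hmz,hpv,hpz,hqz,hvz,imv] rk=15  ker:him,mpz,mqz,pvz
∂1c = 0
c vs im∂2: residual ≠ 0 ⇒ not boundary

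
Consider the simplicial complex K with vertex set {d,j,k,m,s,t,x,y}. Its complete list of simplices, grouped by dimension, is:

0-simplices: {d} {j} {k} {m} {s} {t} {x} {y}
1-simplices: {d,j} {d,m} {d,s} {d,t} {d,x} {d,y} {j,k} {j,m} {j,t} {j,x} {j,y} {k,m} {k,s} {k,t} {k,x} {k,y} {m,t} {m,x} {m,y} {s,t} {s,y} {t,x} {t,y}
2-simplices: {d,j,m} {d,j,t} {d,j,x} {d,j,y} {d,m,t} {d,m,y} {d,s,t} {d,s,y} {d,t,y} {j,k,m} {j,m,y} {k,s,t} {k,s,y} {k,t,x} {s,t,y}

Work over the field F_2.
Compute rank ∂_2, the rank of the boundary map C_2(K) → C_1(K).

n_0=8 n_1=23 n_2=15  [Z2]
∂1: piv[dj,dm,ds,dt,dx,dy,jk] rk=7  ker:jm,jt,jx,jy,km,ks,kt,kx,ky,mt,mx,my,st,sy,tx,ty
∂2: piv[djm,djt,djx,djy,dmt,dmy,dst,dsy,dty,jkm,kst,ksy,ktx] rk=13  ker:jmy,sty
rk∂_2=13

rank∂_2=13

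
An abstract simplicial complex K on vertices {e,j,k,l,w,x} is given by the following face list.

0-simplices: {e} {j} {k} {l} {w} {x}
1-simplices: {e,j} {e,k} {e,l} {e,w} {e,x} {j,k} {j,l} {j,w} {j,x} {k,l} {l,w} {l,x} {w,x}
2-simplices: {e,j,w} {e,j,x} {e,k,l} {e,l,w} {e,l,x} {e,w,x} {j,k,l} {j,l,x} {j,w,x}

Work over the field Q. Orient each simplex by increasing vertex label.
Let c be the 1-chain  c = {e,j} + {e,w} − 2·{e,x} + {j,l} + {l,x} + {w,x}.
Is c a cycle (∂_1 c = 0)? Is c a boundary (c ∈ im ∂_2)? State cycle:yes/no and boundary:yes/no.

n_0=6 n_1=13 n_2=9  [Q]
∂1: piv[ej,ek,el,ew,ex] rk=5  ker:jk,jl,jw,jx,kl,lw,lx,wx
∂2: piv[ejw,ejx,ekl,elw,elx,ewx,jkl,jlx] rk=8  ker:jwx
∂1c = 0
c vs im∂2: reduces to 0 ⇒ boundary

cycle:yes boundary:yes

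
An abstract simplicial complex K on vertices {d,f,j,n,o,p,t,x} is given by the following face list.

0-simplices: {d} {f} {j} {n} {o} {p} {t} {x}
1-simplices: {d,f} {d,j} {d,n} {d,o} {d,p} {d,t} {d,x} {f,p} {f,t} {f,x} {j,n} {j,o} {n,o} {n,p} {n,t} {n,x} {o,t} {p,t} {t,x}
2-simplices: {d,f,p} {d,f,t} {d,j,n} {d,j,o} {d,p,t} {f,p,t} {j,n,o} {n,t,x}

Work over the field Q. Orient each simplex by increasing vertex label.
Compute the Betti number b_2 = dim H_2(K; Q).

b_2=1

n_0=8 n_1=19 n_2=8  [Q]
∂1: piv[df,dj,dn,do,dp,dt,dx] rk=7  ker:fp,ft,fx,jn,jo,no,np,nt,nx,ot,pt,tx
∂2: piv[dfp,dft,djn,djo,dpt,jno,ntx] rk=7  ker:fpt
b_2=(8−7)−0=1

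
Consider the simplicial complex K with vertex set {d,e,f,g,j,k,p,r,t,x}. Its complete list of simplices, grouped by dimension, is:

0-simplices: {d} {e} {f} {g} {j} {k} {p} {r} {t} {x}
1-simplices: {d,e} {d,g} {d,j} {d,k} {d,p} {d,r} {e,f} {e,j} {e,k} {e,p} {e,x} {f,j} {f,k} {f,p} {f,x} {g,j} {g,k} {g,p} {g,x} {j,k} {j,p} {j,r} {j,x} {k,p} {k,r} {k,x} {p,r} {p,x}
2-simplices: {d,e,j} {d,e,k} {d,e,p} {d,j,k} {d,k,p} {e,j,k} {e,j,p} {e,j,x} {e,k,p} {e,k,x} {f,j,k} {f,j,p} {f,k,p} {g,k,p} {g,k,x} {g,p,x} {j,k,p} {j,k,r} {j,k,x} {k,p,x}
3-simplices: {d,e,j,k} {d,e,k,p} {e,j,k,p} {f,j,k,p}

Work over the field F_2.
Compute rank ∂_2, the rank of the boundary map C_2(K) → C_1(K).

n_0=10 n_1=28 n_2=20 n_3=4  [Z2]
∂1: piv[de,dg,dj,dk,dp,dr,ef,ex] rk=8  ker:ej,ek,ep,fj,fk,fp,fx,gj,gk,gp,gx,jk,jp,jr,jx,kp,kr,kx,pr,px
∂2: piv[dej,dek,dep,djk,dkp,ejp,ejx,ekx,fjk,fjp,gkp,gkx,gpx,jkr] rk=14  ker:ejk,ekp,fkp,jkp,jkx,kpx
∂3: piv[dejk,dekp,ejkp,fjkp] rk=4
rk∂_2=14

rank∂_2=14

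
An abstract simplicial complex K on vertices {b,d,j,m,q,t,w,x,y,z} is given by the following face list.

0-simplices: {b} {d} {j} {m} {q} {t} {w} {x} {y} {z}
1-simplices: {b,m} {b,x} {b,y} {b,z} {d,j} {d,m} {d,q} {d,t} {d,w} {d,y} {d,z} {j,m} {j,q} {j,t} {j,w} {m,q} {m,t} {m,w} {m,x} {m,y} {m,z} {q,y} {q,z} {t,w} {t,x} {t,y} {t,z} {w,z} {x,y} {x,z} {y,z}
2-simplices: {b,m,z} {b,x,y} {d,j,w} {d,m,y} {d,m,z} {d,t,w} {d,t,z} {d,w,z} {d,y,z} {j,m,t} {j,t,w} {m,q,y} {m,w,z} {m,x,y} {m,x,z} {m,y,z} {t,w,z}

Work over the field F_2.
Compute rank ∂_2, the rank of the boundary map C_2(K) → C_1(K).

n_0=10 n_1=31 n_2=17  [Z2]
∂1: piv[bm,bx,by,bz,dj,dm,dq,dt,dw] rk=9  ker:dy,dz,jm,jq,jt,jw,mq,mt,mw,mx,my,mz,qy,qz,tw,tx,ty,tz,wz,xy,xz,yz
∂2: piv[bmz,bxy,djw,dmy,dmz,dtw,dtz,dwz,dyz,jmt,jtw,mqy,mwz,mxy,mxz] rk=15  ker:myz,twz
rk∂_2=15

rank∂_2=15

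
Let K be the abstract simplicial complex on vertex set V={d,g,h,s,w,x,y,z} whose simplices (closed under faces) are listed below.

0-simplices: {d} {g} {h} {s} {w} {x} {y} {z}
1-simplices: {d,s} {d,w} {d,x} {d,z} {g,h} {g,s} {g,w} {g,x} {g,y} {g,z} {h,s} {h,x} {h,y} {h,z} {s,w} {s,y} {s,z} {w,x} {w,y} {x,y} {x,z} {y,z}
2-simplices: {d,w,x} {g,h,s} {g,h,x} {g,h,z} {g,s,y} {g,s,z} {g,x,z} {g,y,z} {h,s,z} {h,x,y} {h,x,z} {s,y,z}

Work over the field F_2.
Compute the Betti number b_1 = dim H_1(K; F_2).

b_1=6

n_0=8 n_1=22 n_2=12  [Z2]
∂1: piv[ds,dw,dx,dz,gh,gs,gy] rk=7  ker:gw,gx,gz,hs,hx,hy,hz,sw,sy,sz,wx,wy,xy,xz,yz
∂2: piv[dwx,ghs,ghx,ghz,gsy,gsz,gxz,gyz,hxy] rk=9  ker:hsz,hxz,syz
b_1=(22−7)−9=6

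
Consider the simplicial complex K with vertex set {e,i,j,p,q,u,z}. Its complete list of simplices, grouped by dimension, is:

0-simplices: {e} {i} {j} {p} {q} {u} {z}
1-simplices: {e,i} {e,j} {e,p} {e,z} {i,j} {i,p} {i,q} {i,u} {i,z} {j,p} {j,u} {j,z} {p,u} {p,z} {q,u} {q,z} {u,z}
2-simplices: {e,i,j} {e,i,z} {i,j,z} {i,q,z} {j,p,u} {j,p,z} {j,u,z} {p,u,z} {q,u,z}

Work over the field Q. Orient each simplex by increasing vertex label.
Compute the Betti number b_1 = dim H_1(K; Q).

b_1=3

n_0=7 n_1=17 n_2=9  [Q]
∂1: piv[ei,ej,ep,ez,iq,iu] rk=6  ker:ij,ip,iz,jp,ju,jz,pu,pz,qu,qz,uz
∂2: piv[eij,eiz,ijz,iqz,jpu,jpz,juz,quz] rk=8  ker:puz
b_1=(17−6)−8=3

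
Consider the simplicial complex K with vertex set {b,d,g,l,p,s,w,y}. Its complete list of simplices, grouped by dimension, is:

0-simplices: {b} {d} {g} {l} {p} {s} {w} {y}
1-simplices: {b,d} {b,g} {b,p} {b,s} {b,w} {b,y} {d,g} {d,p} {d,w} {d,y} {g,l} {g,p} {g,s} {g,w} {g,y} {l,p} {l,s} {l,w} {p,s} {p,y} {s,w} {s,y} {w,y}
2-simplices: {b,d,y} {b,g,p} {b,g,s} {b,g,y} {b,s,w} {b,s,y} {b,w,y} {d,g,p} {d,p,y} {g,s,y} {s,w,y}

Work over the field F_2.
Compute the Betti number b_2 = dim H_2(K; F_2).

b_2=2

n_0=8 n_1=23 n_2=11  [Z2]
∂1: piv[bd,bg,bp,bs,bw,by,gl] rk=7  ker:dg,dp,dw,dy,gp,gs,gw,gy,lp,ls,lw,ps,py,sw,sy,wy
∂2: piv[bdy,bgp,bgs,bgy,bsw,bsy,bwy,dgp,dpy] rk=9  ker:gsy,swy
b_2=(11−9)−0=2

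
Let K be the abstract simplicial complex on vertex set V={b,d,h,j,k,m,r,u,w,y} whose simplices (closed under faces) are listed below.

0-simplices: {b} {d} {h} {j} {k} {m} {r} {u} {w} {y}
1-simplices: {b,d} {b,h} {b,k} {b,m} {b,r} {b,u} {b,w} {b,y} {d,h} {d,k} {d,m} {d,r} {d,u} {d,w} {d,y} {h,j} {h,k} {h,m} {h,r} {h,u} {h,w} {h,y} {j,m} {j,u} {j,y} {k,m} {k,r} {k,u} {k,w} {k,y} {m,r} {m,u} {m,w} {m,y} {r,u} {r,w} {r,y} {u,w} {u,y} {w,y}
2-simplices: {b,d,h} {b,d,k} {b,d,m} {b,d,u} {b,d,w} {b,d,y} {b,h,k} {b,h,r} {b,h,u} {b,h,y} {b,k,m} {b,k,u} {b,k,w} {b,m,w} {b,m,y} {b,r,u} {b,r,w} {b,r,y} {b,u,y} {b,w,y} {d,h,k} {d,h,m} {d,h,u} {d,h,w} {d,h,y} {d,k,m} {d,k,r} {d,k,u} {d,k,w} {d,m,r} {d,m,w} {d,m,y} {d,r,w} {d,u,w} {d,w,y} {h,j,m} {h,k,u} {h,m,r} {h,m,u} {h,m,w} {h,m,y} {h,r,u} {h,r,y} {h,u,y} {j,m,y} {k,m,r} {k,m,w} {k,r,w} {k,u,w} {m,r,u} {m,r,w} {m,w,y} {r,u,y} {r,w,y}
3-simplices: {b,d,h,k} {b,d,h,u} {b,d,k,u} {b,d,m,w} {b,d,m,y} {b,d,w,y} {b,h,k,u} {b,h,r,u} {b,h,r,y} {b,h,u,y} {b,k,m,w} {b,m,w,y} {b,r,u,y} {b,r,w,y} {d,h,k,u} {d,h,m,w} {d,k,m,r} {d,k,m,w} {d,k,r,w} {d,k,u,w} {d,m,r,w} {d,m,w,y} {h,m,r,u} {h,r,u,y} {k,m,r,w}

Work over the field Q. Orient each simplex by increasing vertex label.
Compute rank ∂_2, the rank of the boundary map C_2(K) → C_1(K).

rank∂_2=29

n_0=10 n_1=40 n_2=54 n_3=25  [Q]
∂1: piv[bd,bh,bk,bm,br,bu,bw,by,hj] rk=9  ker:dh,dk,dm,dr,du,dw,dy,hk,hm,hr,hu,hw,hy,jm,ju,jy,km,kr,ku,kw,ky,mr,mu,mw,my,ru,rw,ry,uw,uy,wy
∂2: piv[bdh,bdk,bdm,bdu,bdw,bdy,bhk,bhr,bhu,bhy,bkm,bku,bkw,bmw,bmy,bru,brw,bry,buy,bwy,dhm,dhw,dkr,dmr,drw,duw,hjm,hmu,jmy] rk=29  ker:dhk,dhu,dhy,dkm,dku,dkw,dmw,dmy,dwy,hku,hmr,hmw,hmy,hru,hry,huy,kmr,kmw,krw,kuw,mru,mrw,mwy,ruy,rwy
∂3: piv[bdhk,bdhu,bdku,bdmw,bdmy,bdwy,bhku,bhru,bhry,bhuy,bkmw,bmwy,bruy,brwy,dhmw,dkmr,dkmw,dkrw,dkuw,dmrw,hmru] rk=21  ker:dhku,dmwy,hruy,kmrw
rk∂_2=29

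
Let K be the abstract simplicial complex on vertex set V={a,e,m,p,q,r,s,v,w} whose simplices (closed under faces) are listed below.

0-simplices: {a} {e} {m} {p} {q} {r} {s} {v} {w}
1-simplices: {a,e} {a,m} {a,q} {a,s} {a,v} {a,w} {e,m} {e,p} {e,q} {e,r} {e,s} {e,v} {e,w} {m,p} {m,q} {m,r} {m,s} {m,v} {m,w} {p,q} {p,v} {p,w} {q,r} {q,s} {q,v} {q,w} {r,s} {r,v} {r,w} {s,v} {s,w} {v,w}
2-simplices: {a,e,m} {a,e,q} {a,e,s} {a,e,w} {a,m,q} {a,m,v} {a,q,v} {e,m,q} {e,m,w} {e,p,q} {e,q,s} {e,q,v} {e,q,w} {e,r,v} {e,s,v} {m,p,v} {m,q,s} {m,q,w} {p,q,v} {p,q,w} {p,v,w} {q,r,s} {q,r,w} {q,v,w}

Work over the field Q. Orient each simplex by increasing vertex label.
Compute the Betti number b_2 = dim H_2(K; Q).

b_2=3

n_0=9 n_1=32 n_2=24  [Q]
∂1: piv[ae,am,aq,as,av,aw,ep,er] rk=8  ker:em,eq,es,ev,ew,mp,mq,mr,ms,mv,mw,pq,pv,pw,qr,qs,qv,qw,rs,rv,rw,sv,sw,vw
∂2: piv[aem,aeq,aes,aew,amq,amv,aqv,emw,epq,eqs,eqv,eqw,erv,esv,mpv,mqs,pqv,pqw,pvw,qrs,qrw] rk=21  ker:emq,mqw,qvw
b_2=(24−21)−0=3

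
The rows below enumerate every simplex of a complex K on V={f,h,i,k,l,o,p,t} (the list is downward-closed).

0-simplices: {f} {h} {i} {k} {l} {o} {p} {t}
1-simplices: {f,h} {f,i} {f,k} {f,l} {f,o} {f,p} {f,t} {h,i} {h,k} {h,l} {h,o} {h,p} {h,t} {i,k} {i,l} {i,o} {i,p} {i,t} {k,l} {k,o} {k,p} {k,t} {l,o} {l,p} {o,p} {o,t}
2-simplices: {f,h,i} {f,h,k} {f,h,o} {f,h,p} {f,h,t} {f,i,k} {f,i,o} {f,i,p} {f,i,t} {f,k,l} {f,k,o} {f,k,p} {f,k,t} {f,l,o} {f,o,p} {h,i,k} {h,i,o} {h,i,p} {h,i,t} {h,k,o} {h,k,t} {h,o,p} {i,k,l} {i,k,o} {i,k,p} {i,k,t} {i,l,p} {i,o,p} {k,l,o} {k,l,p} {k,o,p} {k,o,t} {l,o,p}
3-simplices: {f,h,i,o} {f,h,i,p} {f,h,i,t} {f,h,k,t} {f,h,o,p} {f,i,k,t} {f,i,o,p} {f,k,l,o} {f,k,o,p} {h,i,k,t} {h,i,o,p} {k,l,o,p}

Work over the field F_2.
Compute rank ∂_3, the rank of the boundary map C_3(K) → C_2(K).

rank∂_3=11

n_0=8 n_1=26 n_2=33 n_3=12  [Z2]
∂1: piv[fh,fi,fk,fl,fo,fp,ft] rk=7  ker:hi,hk,hl,ho,hp,ht,ik,il,io,ip,it,kl,ko,kp,kt,lo,lp,op,ot
∂2: piv[fhi,fhk,fho,fhp,fht,fik,fio,fip,fit,fkl,fko,fkp,fkt,flo,fop,ikl,ilp,kot] rk=18  ker:hik,hio,hip,hit,hko,hkt,hop,iko,ikp,ikt,iop,klo,klp,kop,lop
∂3: piv[fhio,fhip,fhit,fhkt,fhop,fikt,fiop,fklo,fkop,hikt,klop] rk=11  ker:hiop
rk∂_3=11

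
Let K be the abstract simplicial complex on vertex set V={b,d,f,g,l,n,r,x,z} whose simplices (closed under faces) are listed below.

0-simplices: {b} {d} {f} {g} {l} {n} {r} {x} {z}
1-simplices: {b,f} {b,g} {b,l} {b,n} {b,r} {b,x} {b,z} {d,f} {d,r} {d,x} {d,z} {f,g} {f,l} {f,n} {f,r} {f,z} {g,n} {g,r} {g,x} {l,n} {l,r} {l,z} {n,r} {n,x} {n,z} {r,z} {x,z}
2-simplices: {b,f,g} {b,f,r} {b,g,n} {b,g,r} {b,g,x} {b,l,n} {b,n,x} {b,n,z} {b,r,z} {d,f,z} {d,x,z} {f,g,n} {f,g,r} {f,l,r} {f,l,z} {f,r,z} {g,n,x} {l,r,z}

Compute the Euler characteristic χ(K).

n_0=9 n_1=27 n_2=18
χ=+9−27+18=0

χ(K)=0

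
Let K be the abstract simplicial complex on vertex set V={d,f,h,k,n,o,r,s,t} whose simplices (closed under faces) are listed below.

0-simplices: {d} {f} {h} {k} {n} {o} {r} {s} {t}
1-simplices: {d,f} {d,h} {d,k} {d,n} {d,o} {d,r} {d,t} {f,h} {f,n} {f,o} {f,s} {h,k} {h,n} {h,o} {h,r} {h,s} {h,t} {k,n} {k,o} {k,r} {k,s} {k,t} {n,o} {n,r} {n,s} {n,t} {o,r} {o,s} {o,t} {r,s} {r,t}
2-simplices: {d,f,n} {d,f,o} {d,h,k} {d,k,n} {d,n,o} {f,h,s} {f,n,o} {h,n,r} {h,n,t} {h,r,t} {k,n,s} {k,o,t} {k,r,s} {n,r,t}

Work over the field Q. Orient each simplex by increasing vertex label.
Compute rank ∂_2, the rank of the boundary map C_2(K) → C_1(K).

n_0=9 n_1=31 n_2=14  [Q]
∂1: piv[df,dh,dk,dn,do,dr,dt,fs] rk=8  ker:fh,fn,fo,hk,hn,ho,hr,hs,ht,kn,ko,kr,ks,kt,no,nr,ns,nt,or,os,ot,rs,rt
∂2: piv[dfn,dfo,dhk,dkn,dno,fhs,hnr,hnt,hrt,kns,kot,krs] rk=12  ker:fno,nrt
rk∂_2=12

rank∂_2=12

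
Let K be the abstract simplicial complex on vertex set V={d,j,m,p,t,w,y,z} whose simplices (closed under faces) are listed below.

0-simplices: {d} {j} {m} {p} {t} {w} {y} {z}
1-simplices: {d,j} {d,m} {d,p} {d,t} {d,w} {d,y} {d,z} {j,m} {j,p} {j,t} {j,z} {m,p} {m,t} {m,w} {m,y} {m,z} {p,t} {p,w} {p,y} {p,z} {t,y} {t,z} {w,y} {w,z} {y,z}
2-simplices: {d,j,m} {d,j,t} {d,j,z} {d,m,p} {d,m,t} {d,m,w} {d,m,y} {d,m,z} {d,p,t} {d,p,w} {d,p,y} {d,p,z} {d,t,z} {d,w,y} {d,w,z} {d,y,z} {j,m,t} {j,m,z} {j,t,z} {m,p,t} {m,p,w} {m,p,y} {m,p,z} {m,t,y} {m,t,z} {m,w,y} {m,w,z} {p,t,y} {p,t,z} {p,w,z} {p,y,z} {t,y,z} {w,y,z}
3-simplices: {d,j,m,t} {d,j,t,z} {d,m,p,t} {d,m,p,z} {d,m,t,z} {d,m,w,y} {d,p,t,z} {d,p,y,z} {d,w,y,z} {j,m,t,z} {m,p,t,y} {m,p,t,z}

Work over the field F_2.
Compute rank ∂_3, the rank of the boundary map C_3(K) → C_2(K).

n_0=8 n_1=25 n_2=33 n_3=12  [Z2]
∂1: piv[dj,dm,dp,dt,dw,dy,dz] rk=7  ker:jm,jp,jt,jz,mp,mt,mw,my,mz,pt,pw,py,pz,ty,tz,wy,wz,yz
∂2: piv[djm,djt,djz,dmp,dmt,dmw,dmy,dmz,dpt,dpw,dpy,dpz,dtz,dwy,dwz,dyz,mty] rk=17  ker:jmt,jmz,jtz,mpt,mpw,mpy,mpz,mtz,mwy,mwz,pty,ptz,pwz,pyz,tyz,wyz
∂3: piv[djmt,djtz,dmpt,dmpz,dmtz,dmwy,dptz,dpyz,dwyz,jmtz,mpty] rk=11  ker:mptz
rk∂_3=11

rank∂_3=11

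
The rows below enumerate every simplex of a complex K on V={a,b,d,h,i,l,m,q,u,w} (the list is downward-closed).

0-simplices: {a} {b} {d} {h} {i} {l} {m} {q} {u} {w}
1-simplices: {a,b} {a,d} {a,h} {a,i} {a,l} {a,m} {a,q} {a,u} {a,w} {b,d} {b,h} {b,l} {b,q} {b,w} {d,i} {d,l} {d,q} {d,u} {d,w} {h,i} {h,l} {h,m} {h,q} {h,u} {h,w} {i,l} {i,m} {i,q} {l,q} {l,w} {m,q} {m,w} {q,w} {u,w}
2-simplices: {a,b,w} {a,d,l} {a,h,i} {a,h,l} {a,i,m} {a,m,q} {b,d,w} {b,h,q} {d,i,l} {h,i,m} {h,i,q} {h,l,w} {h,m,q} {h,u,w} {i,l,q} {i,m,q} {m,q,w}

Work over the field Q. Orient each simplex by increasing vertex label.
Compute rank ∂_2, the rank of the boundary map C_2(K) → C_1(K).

n_0=10 n_1=34 n_2=17  [Q]
∂1: piv[ab,ad,ah,ai,al,am,aq,au,aw] rk=9  ker:bd,bh,bl,bq,bw,di,dl,dq,du,dw,hi,hl,hm,hq,hu,hw,il,im,iq,lq,lw,mq,mw,qw,uw
∂2: piv[abw,adl,ahi,ahl,aim,amq,bdw,bhq,dil,him,hiq,hlw,hmq,huw,ilq,mqw] rk=16  ker:imq
rk∂_2=16

rank∂_2=16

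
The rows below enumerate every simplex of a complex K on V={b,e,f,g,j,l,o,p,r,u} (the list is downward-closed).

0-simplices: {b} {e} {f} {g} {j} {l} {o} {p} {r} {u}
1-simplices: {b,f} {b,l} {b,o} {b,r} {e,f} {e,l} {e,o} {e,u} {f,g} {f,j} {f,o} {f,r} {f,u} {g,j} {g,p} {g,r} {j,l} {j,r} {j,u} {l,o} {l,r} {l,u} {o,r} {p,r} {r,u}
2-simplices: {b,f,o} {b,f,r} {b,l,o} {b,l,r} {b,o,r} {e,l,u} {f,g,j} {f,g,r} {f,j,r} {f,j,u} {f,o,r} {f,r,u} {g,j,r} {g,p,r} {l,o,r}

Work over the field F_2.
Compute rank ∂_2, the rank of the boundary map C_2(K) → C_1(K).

rank∂_2=12

n_0=10 n_1=25 n_2=15  [Z2]
∂1: piv[bf,bl,bo,br,ef,eu,fg,fj,gp] rk=9  ker:el,eo,fo,fr,fu,gj,gr,jl,jr,ju,lo,lr,lu,or,pr,ru
∂2: piv[bfo,bfr,blo,blr,bor,elu,fgj,fgr,fjr,fju,fru,gpr] rk=12  ker:for,gjr,lor
rk∂_2=12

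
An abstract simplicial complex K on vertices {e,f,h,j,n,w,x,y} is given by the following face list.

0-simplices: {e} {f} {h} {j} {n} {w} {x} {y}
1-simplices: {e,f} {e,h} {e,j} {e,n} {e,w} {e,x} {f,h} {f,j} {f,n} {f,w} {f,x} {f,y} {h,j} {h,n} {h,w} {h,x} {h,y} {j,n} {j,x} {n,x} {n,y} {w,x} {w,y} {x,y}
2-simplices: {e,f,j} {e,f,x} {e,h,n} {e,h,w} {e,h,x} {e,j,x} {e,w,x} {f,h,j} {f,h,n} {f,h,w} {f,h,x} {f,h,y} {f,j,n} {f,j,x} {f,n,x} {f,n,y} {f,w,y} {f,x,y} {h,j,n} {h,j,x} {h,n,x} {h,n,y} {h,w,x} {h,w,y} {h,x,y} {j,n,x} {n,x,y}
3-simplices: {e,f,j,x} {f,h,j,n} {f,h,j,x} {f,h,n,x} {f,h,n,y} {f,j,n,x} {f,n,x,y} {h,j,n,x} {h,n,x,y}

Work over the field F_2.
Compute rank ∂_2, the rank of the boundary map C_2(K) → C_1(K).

rank∂_2=17

n_0=8 n_1=24 n_2=27 n_3=9  [Z2]
∂1: piv[ef,eh,ej,en,ew,ex,fy] rk=7  ker:fh,fj,fn,fw,fx,hj,hn,hw,hx,hy,jn,jx,nx,ny,wx,wy,xy
∂2: piv[efj,efx,ehn,ehw,ehx,ejx,ewx,fhj,fhn,fhw,fhx,fhy,fjn,fnx,fny,fwy,fxy] rk=17  ker:fjx,hjn,hjx,hnx,hny,hwx,hwy,hxy,jnx,nxy
∂3: piv[efjx,fhjn,fhjx,fhnx,fhny,fjnx,fnxy,hnxy] rk=8  ker:hjnx
rk∂_2=17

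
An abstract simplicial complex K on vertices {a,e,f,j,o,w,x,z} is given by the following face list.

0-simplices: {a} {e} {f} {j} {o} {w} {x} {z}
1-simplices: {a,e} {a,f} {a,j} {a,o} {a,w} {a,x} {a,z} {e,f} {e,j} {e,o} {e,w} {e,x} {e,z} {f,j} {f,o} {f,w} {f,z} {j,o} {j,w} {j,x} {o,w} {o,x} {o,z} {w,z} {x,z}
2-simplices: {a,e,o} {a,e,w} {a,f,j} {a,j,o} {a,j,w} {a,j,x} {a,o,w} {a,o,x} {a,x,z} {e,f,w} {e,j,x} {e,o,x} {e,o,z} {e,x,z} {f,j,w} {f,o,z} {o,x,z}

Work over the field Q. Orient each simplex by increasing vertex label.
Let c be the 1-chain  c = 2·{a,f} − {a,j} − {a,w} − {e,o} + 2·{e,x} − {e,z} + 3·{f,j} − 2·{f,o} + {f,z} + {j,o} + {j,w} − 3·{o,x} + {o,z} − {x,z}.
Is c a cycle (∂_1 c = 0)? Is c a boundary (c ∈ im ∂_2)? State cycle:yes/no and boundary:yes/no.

cycle:yes boundary:no

n_0=8 n_1=25 n_2=17  [Q]
∂1: piv[ae,af,aj,ao,aw,ax,az] rk=7  ker:ef,ej,eo,ew,ex,ez,fj,fo,fw,fz,jo,jw,jx,ow,ox,oz,wz,xz
∂2: piv[aeo,aew,afj,ajo,ajw,ajx,aow,aox,axz,efw,ejx,eox,eoz,exz,fjw,foz] rk=16  ker:oxz
∂1c = 0
c vs im∂2: residual ≠ 0 ⇒ not boundary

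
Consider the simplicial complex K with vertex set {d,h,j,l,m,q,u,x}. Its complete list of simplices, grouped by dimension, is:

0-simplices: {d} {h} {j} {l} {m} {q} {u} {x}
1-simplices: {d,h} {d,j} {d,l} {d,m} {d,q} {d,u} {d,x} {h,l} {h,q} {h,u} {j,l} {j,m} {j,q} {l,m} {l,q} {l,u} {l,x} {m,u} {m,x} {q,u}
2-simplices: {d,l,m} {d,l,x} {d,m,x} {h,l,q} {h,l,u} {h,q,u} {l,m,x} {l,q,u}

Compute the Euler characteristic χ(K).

n_0=8 n_1=20 n_2=8
χ=+8−20+8=-4

χ(K)=-4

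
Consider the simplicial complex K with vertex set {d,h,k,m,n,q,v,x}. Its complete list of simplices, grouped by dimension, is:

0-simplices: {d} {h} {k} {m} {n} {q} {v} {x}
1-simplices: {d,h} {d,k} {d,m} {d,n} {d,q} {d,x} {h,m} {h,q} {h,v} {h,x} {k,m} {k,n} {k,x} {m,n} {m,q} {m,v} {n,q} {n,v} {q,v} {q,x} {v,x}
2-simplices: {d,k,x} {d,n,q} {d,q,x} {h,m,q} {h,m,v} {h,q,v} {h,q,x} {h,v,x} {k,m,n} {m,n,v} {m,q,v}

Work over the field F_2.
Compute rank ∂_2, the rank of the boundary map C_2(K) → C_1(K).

n_0=8 n_1=21 n_2=11  [Z2]
∂1: piv[dh,dk,dm,dn,dq,dx,hv] rk=7  ker:hm,hq,hx,km,kn,kx,mn,mq,mv,nq,nv,qv,qx,vx
∂2: piv[dkx,dnq,dqx,hmq,hmv,hqv,hqx,hvx,kmn,mnv] rk=10  ker:mqv
rk∂_2=10

rank∂_2=10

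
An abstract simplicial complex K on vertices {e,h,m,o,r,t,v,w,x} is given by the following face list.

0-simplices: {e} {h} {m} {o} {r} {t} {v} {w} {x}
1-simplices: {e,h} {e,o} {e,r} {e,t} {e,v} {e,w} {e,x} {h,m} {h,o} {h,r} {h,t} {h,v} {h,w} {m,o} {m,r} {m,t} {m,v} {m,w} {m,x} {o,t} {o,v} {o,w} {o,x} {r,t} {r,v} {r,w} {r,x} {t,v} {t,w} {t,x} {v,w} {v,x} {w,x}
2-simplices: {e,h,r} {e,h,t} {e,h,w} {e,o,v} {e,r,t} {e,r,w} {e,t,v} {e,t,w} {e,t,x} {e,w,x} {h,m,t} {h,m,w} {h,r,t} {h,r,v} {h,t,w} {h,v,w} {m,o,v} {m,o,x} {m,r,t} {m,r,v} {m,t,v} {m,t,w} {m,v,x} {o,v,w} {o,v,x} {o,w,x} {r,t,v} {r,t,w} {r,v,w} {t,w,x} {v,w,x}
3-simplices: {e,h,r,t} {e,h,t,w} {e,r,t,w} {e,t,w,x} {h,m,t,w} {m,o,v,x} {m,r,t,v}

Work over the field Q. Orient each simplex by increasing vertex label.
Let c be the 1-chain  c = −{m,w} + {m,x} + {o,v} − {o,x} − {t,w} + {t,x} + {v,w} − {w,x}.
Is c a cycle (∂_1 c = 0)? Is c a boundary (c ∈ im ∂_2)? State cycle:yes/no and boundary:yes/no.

cycle:yes boundary:yes

n_0=9 n_1=33 n_2=31 n_3=7  [Q]
∂1: piv[eh,eo,er,et,ev,ew,ex,hm] rk=8  ker:ho,hr,ht,hv,hw,mo,mr,mt,mv,mw,mx,ot,ov,ow,ox,rt,rv,rw,rx,tv,tw,tx,vw,vx,wx
∂2: piv[ehr,eht,ehw,eov,ert,erw,etv,etw,etx,ewx,hmt,hmw,hrv,hvw,mov,mox,mrt,mrv,mtv,mvx,ovw,owx] rk=22  ker:hrt,htw,mtw,ovx,rtv,rtw,rvw,twx,vwx
∂3: piv[ehrt,ehtw,ertw,etwx,hmtw,movx,mrtv] rk=7
∂1c = 0
c vs im∂2: reduces to 0 ⇒ boundary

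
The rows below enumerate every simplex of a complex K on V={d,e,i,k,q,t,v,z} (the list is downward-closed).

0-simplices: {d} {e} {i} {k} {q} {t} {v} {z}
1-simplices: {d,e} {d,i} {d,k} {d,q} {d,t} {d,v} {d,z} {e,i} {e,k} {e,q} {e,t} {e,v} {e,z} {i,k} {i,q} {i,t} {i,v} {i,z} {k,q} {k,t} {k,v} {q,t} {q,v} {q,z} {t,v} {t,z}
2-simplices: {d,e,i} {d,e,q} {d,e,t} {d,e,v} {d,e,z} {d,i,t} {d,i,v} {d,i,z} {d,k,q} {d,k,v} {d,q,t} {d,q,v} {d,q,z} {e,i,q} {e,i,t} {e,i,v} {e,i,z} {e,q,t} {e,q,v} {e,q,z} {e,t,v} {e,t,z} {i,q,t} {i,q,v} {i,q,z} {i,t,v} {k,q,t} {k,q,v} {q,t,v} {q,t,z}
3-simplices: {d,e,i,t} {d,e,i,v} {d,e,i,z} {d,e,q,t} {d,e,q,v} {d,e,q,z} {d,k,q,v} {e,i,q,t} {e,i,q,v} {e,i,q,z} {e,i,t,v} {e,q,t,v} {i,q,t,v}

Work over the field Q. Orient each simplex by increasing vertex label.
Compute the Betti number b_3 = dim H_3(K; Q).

b_3=1

n_0=8 n_1=26 n_2=30 n_3=13  [Q]
∂1: piv[de,di,dk,dq,dt,dv,dz] rk=7  ker:ei,ek,eq,et,ev,ez,ik,iq,it,iv,iz,kq,kt,kv,qt,qv,qz,tv,tz
∂2: piv[dei,deq,det,dev,dez,dit,div,diz,dkq,dkv,dqt,dqv,dqz,eiq,etv,etz,kqt] rk=17  ker:eit,eiv,eiz,eqt,eqv,eqz,iqt,iqv,iqz,itv,kqv,qtv,qtz
∂3: piv[deit,deiv,deiz,deqt,deqv,deqz,dkqv,eiqt,eiqv,eiqz,eitv,eqtv] rk=12  ker:iqtv
b_3=(13−12)−0=1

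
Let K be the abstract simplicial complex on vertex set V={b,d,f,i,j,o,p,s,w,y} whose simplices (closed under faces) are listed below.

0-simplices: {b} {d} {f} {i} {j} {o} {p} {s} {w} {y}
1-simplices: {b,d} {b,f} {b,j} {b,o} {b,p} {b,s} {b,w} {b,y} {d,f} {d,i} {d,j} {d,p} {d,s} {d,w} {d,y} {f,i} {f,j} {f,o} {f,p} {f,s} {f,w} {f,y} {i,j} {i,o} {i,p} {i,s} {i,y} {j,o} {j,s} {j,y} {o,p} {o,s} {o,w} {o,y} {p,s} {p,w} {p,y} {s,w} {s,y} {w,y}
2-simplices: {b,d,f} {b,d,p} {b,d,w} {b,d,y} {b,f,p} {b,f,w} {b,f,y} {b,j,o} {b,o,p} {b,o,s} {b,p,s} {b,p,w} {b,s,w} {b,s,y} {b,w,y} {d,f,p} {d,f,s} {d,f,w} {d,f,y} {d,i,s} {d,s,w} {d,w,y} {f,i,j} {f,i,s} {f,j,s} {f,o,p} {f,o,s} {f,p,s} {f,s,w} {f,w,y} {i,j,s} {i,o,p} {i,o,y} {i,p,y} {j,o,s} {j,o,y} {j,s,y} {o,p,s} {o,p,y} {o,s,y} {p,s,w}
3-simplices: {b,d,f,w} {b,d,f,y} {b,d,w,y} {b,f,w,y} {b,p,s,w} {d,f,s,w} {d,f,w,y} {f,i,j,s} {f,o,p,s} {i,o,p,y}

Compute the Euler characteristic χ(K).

χ(K)=1

n_0=10 n_1=40 n_2=41 n_3=10
χ=+10−40+41−10=1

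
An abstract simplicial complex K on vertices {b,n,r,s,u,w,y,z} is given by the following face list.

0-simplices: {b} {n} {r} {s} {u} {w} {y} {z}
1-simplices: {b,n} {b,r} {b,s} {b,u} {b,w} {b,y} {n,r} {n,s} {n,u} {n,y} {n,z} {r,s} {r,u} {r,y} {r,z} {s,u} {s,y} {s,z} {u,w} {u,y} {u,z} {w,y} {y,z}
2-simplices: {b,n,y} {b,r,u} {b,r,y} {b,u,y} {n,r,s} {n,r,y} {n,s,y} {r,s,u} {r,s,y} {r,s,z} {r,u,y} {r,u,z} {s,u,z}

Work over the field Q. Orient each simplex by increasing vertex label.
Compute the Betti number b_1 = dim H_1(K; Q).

b_1=6

n_0=8 n_1=23 n_2=13  [Q]
∂1: piv[bn,br,bs,bu,bw,by,nz] rk=7  ker:nr,ns,nu,ny,rs,ru,ry,rz,su,sy,sz,uw,uy,uz,wy,yz
∂2: piv[bny,bru,bry,buy,nrs,nry,nsy,rsu,rsz,ruz] rk=10  ker:rsy,ruy,suz
b_1=(23−7)−10=6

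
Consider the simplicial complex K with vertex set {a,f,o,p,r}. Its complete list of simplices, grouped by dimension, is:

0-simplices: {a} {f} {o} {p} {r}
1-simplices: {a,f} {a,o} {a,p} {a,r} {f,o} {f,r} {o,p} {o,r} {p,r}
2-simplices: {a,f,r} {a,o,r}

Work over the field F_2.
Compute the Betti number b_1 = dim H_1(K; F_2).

n_0=5 n_1=9 n_2=2  [Z2]
∂1: piv[af,ao,ap,ar] rk=4  ker:fo,fr,op,or,pr
∂2: piv[afr,aor] rk=2
b_1=(9−4)−2=3

b_1=3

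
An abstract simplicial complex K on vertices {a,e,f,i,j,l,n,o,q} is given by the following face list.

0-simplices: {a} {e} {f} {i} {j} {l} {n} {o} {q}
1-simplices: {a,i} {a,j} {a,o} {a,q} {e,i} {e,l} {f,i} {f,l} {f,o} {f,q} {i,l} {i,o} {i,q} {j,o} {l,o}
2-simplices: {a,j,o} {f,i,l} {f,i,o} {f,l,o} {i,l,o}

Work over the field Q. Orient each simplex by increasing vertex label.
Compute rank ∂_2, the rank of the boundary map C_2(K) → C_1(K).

rank∂_2=4

n_0=9 n_1=15 n_2=5  [Q]
∂1: piv[ai,aj,ao,aq,ei,el,fi] rk=7  ker:fl,fo,fq,il,io,iq,jo,lo
∂2: piv[ajo,fil,fio,flo] rk=4  ker:ilo
rk∂_2=4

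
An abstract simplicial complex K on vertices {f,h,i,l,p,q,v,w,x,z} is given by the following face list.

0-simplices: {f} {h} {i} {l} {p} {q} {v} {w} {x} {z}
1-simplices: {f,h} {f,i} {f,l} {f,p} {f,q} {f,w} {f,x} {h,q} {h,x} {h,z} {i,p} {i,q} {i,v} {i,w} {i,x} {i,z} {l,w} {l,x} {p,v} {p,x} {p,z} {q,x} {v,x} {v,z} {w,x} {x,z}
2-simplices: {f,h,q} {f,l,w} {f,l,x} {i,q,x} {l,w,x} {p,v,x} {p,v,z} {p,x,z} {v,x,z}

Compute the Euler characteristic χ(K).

n_0=10 n_1=26 n_2=9
χ=+10−26+9=-7

χ(K)=-7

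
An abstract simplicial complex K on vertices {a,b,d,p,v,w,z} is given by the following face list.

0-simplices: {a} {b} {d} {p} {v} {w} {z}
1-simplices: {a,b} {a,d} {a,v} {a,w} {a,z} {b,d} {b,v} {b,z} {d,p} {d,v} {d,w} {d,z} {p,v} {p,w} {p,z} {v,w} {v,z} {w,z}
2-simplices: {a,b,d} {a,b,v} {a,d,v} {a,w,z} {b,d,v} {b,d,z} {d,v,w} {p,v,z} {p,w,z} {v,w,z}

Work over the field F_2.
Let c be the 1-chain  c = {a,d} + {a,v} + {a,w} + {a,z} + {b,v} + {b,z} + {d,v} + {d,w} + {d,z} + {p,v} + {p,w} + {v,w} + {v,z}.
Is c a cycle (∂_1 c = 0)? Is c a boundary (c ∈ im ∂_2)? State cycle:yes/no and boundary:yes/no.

n_0=7 n_1=18 n_2=10  [Z2]
∂1: piv[ab,ad,av,aw,az,dp] rk=6  ker:bd,bv,bz,dv,dw,dz,pv,pw,pz,vw,vz,wz
∂2: piv[abd,abv,adv,awz,bdz,dvw,pvz,pwz,vwz] rk=9  ker:bdv
∂1c = 0
c vs im∂2: reduces to 0 ⇒ boundary

cycle:yes boundary:yes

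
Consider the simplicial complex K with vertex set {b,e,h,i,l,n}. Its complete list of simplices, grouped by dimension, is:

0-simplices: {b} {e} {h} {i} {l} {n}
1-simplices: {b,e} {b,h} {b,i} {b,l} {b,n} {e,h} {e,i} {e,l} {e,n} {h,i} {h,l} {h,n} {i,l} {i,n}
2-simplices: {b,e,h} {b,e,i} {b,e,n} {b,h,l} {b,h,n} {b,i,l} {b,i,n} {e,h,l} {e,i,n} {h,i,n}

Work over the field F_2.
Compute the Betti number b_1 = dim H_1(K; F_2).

b_1=0

n_0=6 n_1=14 n_2=10  [Z2]
∂1: piv[be,bh,bi,bl,bn] rk=5  ker:eh,ei,el,en,hi,hl,hn,il,in
∂2: piv[beh,bei,ben,bhl,bhn,bil,bin,ehl,hin] rk=9  ker:ein
b_1=(14−5)−9=0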